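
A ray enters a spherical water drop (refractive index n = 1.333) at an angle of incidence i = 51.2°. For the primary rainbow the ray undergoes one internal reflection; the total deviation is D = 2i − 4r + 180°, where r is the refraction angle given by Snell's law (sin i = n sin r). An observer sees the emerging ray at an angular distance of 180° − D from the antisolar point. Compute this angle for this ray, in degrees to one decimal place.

sin r = sin 51.2° / 1.333 = 0.7793/1.333 = 0.5846; r = 35.78°.
D = 2·51.2° − 4·35.78° + 180° = 102.40° − 143.11° + 180° = 139.29°.
Angle from antisolar point = 180° − D = 40.71°.

40.7°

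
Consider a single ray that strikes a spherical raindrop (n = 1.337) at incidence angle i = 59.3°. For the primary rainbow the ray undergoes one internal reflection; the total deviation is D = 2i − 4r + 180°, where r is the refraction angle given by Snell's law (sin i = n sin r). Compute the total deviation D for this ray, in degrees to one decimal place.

138.5°

sin r = sin 59.3° / 1.337 = 0.8599/1.337 = 0.6431; r = 40.02°.
D = 2·59.3° − 4·40.02° + 180° = 118.60° − 160.10° + 180° = 138.50°.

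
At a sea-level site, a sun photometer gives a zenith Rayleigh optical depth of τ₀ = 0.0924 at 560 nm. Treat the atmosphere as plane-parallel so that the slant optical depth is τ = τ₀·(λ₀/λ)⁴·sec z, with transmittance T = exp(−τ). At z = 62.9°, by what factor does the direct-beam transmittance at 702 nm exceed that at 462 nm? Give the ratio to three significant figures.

Airmass: sec 62.9° = 2.1952.
τ(702 nm) = 0.0924 × (560/702)⁴ × 2.1952 = 0.0924 × 0.4050 × 2.1952 = 0.0821.
τ(462 nm) = 0.0924 × (560/462)⁴ × 2.1952 = 0.0924 × 2.1587 × 2.1952 = 0.4378.
T(702)/T(462) = exp(τ_B − τ_A) = exp(0.3557) = 1.4272.

1.43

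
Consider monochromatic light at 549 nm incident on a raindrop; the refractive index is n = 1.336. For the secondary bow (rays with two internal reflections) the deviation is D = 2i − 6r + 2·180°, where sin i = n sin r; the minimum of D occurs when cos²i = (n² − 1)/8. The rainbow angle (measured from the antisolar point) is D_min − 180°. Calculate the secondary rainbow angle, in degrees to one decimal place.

cos²i = (1.78490 − 1)/8 = 0.09811; i = arccos(0.31323) = 71.746°.
sin r = sin 71.746°/1.336 = 0.71084; r = 45.303°.
D_min = 2·71.746° − 6·45.303° + 360° = 231.674°.
Rainbow angle = D_min − 180° = 51.674°.

51.7°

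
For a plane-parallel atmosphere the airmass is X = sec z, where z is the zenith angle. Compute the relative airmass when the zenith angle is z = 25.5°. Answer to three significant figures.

1.11

X = sec z = 1/cos 25.5° = 1/0.9026 = 1.1079.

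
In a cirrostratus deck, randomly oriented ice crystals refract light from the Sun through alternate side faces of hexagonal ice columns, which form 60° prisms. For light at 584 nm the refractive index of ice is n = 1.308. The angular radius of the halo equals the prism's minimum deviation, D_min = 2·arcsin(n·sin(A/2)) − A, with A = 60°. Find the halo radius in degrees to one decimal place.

21.7°

n·sin(A/2) = 1.308 × sin 30° = 1.308 × 0.5000 = 0.6540.
D_min = 2·arcsin(0.6540) − 60° = 2 × 40.844° − 60° = 21.688°.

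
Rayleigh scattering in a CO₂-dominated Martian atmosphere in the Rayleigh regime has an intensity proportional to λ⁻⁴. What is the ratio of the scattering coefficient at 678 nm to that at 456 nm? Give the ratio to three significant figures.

0.205

Rayleigh scattering ∝ λ⁻⁴, so the ratio of coefficients is the inverse fourth power of the wavelength ratio.
σ(678)/σ(456) = (456/678)⁴ = (0.6726)⁴ = 0.2046.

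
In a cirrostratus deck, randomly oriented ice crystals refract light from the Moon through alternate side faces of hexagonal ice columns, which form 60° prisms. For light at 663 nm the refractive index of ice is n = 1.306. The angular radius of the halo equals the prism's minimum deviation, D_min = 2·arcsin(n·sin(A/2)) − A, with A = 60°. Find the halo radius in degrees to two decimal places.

n·sin(A/2) = 1.306 × sin 30° = 1.306 × 0.5000 = 0.6530.
D_min = 2·arcsin(0.6530) − 60° = 2 × 40.768° − 60° = 21.536°.

21.54°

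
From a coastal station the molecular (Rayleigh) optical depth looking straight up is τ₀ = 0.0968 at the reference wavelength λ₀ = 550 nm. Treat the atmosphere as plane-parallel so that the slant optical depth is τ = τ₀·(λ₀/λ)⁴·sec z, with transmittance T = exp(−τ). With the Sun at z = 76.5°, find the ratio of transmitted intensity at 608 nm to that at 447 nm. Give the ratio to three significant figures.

1.96

Airmass: sec 76.5° = 4.2837.
τ(608 nm) = 0.0968 × (550/608)⁴ × 4.2837 = 0.0968 × 0.6696 × 4.2837 = 0.2777.
τ(447 nm) = 0.0968 × (550/447)⁴ × 4.2837 = 0.0968 × 2.2920 × 4.2837 = 0.9504.
T(608)/T(447) = exp(τ_B − τ_A) = exp(0.6727) = 1.9596.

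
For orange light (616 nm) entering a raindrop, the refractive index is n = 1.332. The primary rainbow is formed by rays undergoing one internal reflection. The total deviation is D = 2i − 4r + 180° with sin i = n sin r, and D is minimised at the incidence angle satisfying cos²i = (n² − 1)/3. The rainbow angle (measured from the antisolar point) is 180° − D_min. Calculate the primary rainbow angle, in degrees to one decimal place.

cos²i = (1.77422 − 1)/3 = 0.25807; i = arccos(0.50801) = 59.469°.
sin r = sin 59.469°/1.332 = 0.64666; r = 40.290°.
D_min = 2·59.469° − 4·40.290° + 180° = 137.776°.
Rainbow angle = 180° − D_min = 42.224°.

42.2°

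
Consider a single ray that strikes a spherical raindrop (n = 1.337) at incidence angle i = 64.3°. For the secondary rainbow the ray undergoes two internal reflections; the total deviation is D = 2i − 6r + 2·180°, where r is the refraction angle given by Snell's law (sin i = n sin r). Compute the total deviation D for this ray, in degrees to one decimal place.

sin r = sin 64.3° / 1.337 = 0.9011/1.337 = 0.6740; r = 42.37°.
D = 2·64.3° − 6·42.37° + 2·180° = 128.60° − 254.24° + 360° = 234.36°.

234.4°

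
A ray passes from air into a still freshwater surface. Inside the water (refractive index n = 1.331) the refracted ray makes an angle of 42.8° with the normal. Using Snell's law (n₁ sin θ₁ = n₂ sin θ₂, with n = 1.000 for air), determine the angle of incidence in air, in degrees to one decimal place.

64.7°

Snell: sin θ_i = n · sin θ_r = 1.331 × sin 42.8° = 1.331 × 0.6794 = 0.9043.
θ_i = arcsin(0.9043) = 64.73°.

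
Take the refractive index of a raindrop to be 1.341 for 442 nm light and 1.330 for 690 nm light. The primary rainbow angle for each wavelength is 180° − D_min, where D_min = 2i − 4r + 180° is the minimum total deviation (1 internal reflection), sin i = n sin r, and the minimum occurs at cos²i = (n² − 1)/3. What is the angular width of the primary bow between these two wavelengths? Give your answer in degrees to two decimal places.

At 442 nm (n = 1.341): cos²i = 0.26609 → i = 58.946°, r = 39.705°, D_min = 139.071°, rainbow angle = 40.929°.
At 690 nm (n = 1.330): cos²i = 0.25630 → i = 59.585°, r = 40.422°, D_min = 137.484°, rainbow angle = 42.516°.
Angular width = |40.929° − 42.516°| = 1.588°.

1.59°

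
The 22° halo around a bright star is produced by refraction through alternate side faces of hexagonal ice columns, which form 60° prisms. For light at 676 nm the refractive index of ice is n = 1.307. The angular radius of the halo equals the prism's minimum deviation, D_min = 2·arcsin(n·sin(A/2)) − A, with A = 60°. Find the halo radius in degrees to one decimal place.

21.6°

n·sin(A/2) = 1.307 × sin 30° = 1.307 × 0.5000 = 0.6535.
D_min = 2·arcsin(0.6535) − 60° = 2 × 40.806° − 60° = 21.612°.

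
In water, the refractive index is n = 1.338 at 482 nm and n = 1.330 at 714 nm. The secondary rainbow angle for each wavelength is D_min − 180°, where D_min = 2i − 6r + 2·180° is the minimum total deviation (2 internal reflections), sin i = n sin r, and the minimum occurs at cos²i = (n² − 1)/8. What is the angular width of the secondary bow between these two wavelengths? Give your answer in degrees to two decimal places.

2.09°

At 482 nm (n = 1.338): cos²i = 0.09878 → i = 71.682°, r = 45.195°, D_min = 232.193°, rainbow angle = 52.193°.
At 714 nm (n = 1.330): cos²i = 0.09611 → i = 71.940°, r = 45.630°, D_min = 230.101°, rainbow angle = 50.101°.
Angular width = |52.193° − 50.101°| = 2.092°.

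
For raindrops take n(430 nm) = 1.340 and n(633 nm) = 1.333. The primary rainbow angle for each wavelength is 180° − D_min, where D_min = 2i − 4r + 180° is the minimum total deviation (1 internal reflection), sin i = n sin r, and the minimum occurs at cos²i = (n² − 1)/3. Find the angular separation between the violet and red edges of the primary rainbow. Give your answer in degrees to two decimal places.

At 430 nm (n = 1.340): cos²i = 0.26520 → i = 59.004°, r = 39.770°, D_min = 138.929°, rainbow angle = 41.071°.
At 633 nm (n = 1.333): cos²i = 0.25896 → i = 59.410°, r = 40.225°, D_min = 137.922°, rainbow angle = 42.078°.
Angular width = |41.071° − 42.078°| = 1.007°.

1.01°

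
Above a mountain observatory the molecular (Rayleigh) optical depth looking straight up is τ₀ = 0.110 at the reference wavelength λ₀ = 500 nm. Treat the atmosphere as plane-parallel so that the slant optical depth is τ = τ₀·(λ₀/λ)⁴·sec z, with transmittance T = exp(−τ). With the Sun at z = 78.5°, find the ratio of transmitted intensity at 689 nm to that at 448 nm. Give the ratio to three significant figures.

2.02

Airmass: sec 78.5° = 5.0159.
τ(689 nm) = 0.110 × (500/689)⁴ × 5.0159 = 0.110 × 0.2773 × 5.0159 = 0.1530.
τ(448 nm) = 0.110 × (500/448)⁴ × 5.0159 = 0.110 × 1.5516 × 5.0159 = 0.8561.
T(689)/T(448) = exp(τ_B − τ_A) = exp(0.7030) = 2.0199.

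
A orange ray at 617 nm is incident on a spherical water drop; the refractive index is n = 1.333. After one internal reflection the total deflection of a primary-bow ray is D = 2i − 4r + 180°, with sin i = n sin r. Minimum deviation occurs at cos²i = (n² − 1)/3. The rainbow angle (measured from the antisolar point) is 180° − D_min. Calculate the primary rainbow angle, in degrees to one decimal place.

cos²i = (1.77689 − 1)/3 = 0.25896; i = arccos(0.50888) = 59.410°.
sin r = sin 59.410°/1.333 = 0.64579; r = 40.225°.
D_min = 2·59.410° − 4·40.225° + 180° = 137.922°.
Rainbow angle = 180° − D_min = 42.078°.

42.1°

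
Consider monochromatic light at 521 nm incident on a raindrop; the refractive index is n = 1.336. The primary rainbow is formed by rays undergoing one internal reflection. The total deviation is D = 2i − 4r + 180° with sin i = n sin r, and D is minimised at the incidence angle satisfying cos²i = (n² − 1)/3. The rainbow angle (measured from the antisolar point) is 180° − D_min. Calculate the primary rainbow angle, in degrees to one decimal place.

cos²i = (1.78490 − 1)/3 = 0.26163; i = arccos(0.51150) = 59.236°.
sin r = sin 59.236°/1.336 = 0.64318; r = 40.029°.
D_min = 2·59.236° − 4·40.029° + 180° = 138.356°.
Rainbow angle = 180° − D_min = 41.644°.

41.6°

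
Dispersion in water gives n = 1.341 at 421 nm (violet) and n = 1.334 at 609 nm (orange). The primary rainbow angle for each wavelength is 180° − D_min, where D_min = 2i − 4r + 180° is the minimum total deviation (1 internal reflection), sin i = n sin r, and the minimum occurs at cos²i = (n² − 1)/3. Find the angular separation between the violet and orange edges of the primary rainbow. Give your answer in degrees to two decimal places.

1.00°

At 421 nm (n = 1.341): cos²i = 0.26609 → i = 58.946°, r = 39.705°, D_min = 139.071°, rainbow angle = 40.929°.
At 609 nm (n = 1.334): cos²i = 0.25985 → i = 59.352°, r = 40.159°, D_min = 138.067°, rainbow angle = 41.933°.
Angular width = |40.929° − 41.933°| = 1.004°.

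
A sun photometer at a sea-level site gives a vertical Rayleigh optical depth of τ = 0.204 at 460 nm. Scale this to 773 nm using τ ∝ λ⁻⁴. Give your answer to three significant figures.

0.0256

τ(773 nm) = τ(460 nm) × (460/773)⁴ = 0.204 × (0.5951)⁴ = 0.204 × 0.1254 = 0.0256.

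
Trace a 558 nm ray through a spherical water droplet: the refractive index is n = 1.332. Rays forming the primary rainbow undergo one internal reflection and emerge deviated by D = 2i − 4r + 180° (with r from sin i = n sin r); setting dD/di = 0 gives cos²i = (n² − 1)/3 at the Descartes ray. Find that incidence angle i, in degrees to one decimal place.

cos²i = (1.332² − 1)/3 = (1.77422 − 1)/3 = 0.25807.
cos i = 0.50801, so i = 59.469°.

59.5°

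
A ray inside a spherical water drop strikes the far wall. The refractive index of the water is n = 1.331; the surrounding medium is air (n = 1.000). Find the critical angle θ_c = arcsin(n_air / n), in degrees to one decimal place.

48.7°

sin θ_c = n_air / n = 1.000 / 1.331 = 0.7513.
θ_c = arcsin(0.7513) = 48.70°.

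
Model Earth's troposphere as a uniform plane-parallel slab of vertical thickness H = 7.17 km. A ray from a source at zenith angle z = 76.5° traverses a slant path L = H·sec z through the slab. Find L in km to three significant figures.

30.7 km

sec z = 1/cos 76.5° = 4.2837.
L = 7.17 × 4.2837 = 30.714 km.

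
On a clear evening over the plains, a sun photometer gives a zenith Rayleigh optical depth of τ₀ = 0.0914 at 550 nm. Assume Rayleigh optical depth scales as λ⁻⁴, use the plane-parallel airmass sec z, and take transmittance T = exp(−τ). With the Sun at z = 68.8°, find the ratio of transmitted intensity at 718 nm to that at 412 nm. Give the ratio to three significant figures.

Airmass: sec 68.8° = 2.7653.
τ(718 nm) = 0.0914 × (550/718)⁴ × 2.7653 = 0.0914 × 0.3443 × 2.7653 = 0.0870.
τ(412 nm) = 0.0914 × (550/412)⁴ × 2.7653 = 0.0914 × 3.1759 × 2.7653 = 0.8027.
T(718)/T(412) = exp(τ_B − τ_A) = exp(0.7157) = 2.0456.

2.05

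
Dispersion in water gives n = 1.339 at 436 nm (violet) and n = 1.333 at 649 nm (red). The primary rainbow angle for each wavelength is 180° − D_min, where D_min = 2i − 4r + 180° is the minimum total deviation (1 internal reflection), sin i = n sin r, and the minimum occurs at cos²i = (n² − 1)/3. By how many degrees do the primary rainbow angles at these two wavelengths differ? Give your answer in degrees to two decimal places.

At 436 nm (n = 1.339): cos²i = 0.26431 → i = 59.062°, r = 39.834°, D_min = 138.786°, rainbow angle = 41.214°.
At 649 nm (n = 1.333): cos²i = 0.25896 → i = 59.410°, r = 40.225°, D_min = 137.922°, rainbow angle = 42.078°.
Angular width = |41.214° − 42.078°| = 0.865°.

0.86°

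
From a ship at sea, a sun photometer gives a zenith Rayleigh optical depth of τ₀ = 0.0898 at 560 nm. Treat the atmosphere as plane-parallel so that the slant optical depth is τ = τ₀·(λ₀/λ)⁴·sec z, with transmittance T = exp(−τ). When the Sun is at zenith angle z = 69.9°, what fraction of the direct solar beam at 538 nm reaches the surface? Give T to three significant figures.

0.736

sec 69.9° = 2.9099.
τ = 0.0898 × (560/538)⁴ × 2.9099 = 0.0898 × 1.1739 × 2.9099 = 0.3067.
T = exp(−0.3067) = 0.7358.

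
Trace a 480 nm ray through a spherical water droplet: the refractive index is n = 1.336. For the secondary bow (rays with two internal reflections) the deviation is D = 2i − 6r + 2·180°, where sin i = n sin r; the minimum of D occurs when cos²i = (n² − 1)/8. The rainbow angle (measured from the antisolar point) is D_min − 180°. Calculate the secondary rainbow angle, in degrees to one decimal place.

51.7°

cos²i = (1.78490 − 1)/8 = 0.09811; i = arccos(0.31323) = 71.746°.
sin r = sin 71.746°/1.336 = 0.71084; r = 45.303°.
D_min = 2·71.746° − 6·45.303° + 360° = 231.674°.
Rainbow angle = D_min − 180° = 51.674°.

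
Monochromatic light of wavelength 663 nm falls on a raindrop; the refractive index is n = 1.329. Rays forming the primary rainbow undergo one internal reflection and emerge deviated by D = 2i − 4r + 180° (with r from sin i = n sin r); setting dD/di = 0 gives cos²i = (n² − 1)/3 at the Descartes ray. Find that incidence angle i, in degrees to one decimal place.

cos²i = (1.329² − 1)/3 = (1.76624 − 1)/3 = 0.25541.
cos i = 0.50538, so i = 59.643°.

59.6°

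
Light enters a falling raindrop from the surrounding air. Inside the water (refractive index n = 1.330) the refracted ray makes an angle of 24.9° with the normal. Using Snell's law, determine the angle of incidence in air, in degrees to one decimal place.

Snell: sin θ_i = n · sin θ_r = 1.330 × sin 24.9° = 1.330 × 0.4210 = 0.5600.
θ_i = arcsin(0.5600) = 34.05°.

34.1°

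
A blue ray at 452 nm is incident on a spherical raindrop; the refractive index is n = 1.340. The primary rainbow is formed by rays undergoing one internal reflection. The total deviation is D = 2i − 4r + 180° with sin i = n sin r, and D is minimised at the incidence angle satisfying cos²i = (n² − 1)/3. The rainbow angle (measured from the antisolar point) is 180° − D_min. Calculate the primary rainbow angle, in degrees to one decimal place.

cos²i = (1.79560 − 1)/3 = 0.26520; i = arccos(0.51498) = 59.004°.
sin r = sin 59.004°/1.340 = 0.63971; r = 39.770°.
D_min = 2·59.004° − 4·39.770° + 180° = 138.929°.
Rainbow angle = 180° − D_min = 41.071°.

41.1°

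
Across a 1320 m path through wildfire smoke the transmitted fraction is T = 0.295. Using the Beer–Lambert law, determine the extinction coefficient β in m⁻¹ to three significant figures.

0.000925 m⁻¹

Beer–Lambert: T = exp(−βL) ⇒ β = −ln(T)/L = −ln(0.295)/1320 = 1.2208/1320 = 0.0009248 m⁻¹.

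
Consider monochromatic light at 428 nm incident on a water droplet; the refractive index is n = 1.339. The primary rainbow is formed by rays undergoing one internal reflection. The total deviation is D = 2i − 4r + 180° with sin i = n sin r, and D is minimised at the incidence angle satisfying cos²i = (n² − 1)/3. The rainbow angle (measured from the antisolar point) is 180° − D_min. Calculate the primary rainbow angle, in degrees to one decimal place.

cos²i = (1.79292 − 1)/3 = 0.26431; i = arccos(0.51411) = 59.062°.
sin r = sin 59.062°/1.339 = 0.64057; r = 39.834°.
D_min = 2·59.062° − 4·39.834° + 180° = 138.786°.
Rainbow angle = 180° − D_min = 41.214°.

41.2°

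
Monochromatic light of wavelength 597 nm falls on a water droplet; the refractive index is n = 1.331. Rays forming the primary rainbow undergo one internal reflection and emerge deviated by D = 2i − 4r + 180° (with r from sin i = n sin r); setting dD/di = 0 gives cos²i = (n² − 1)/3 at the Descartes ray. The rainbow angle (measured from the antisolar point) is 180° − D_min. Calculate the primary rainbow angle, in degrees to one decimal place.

42.4°

cos²i = (1.77156 − 1)/3 = 0.25719; i = arccos(0.50714) = 59.527°.
sin r = sin 59.527°/1.331 = 0.64753; r = 40.356°.
D_min = 2·59.527° − 4·40.356° + 180° = 137.630°.
Rainbow angle = 180° − D_min = 42.370°.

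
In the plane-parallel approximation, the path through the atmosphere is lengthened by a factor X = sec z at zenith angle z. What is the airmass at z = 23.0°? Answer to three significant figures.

1.09

X = sec z = 1/cos 23.0° = 1/0.9205 = 1.0864.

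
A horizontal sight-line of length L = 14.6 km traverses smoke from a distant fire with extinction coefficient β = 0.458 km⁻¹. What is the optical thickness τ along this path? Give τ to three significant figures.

6.69

τ = β·L = 0.458 × 14.6 = 6.6868.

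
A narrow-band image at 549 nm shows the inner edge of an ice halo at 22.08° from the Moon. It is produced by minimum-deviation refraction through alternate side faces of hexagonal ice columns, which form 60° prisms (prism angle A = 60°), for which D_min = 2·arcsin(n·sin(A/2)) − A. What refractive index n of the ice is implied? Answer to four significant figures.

Rearranging: n = sin((D_min + A)/2) / sin(A/2).
(D_min + A)/2 = (22.08° + 60°)/2 = 41.040°.
n = sin 41.040° / sin 30° = 0.6566 / 0.5000 = 1.3132.

1.313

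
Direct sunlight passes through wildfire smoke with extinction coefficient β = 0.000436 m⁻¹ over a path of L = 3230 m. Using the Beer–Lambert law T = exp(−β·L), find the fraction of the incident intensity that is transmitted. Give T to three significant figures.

0.245

τ = β·L = 0.000436 × 3230 = 1.4083.
T = exp(−1.4083) = 0.2446.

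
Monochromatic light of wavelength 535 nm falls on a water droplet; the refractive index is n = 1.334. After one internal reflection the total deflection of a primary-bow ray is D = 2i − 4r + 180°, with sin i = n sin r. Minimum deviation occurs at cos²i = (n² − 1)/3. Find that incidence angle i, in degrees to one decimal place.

cos²i = (1.334² − 1)/3 = (1.77956 − 1)/3 = 0.25985.
cos i = 0.50976, so i = 59.352°.

59.4°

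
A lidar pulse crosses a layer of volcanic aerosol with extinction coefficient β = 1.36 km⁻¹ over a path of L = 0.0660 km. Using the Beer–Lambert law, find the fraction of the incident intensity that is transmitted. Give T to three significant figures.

τ = β·L = 1.36 × 0.0660 = 0.0898.
T = exp(−0.0898) = 0.9142.

0.914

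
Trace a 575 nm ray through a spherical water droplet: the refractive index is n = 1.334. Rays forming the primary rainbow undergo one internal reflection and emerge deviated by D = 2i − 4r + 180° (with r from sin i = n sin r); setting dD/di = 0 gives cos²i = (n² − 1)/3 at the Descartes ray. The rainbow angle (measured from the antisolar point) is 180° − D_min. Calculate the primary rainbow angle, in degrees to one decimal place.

cos²i = (1.77956 − 1)/3 = 0.25985; i = arccos(0.50976) = 59.352°.
sin r = sin 59.352°/1.334 = 0.64492; r = 40.159°.
D_min = 2·59.352° − 4·40.159° + 180° = 138.067°.
Rainbow angle = 180° − D_min = 41.933°.

41.9°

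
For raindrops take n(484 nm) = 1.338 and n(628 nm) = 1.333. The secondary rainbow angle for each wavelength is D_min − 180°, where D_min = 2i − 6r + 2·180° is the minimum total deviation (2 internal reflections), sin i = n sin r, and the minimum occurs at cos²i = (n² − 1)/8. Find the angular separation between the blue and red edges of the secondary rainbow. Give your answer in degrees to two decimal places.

1.30°

At 484 nm (n = 1.338): cos²i = 0.09878 → i = 71.682°, r = 45.195°, D_min = 232.193°, rainbow angle = 52.193°.
At 628 nm (n = 1.333): cos²i = 0.09711 → i = 71.843°, r = 45.466°, D_min = 230.891°, rainbow angle = 50.891°.
Angular width = |52.193° − 50.891°| = 1.302°.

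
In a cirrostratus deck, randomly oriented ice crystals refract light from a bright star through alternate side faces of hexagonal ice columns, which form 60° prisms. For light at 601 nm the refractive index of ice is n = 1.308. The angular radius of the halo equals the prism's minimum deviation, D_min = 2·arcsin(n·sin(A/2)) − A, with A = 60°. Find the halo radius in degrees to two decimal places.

21.69°

n·sin(A/2) = 1.308 × sin 30° = 1.308 × 0.5000 = 0.6540.
D_min = 2·arcsin(0.6540) − 60° = 2 × 40.844° − 60° = 21.688°.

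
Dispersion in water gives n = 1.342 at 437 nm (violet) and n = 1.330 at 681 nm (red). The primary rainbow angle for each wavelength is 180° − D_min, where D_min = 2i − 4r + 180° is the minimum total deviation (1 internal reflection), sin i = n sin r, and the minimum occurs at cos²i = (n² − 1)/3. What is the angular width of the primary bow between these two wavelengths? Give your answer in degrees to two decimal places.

1.73°

At 437 nm (n = 1.342): cos²i = 0.26699 → i = 58.888°, r = 39.641°, D_min = 139.213°, rainbow angle = 40.787°.
At 681 nm (n = 1.330): cos²i = 0.25630 → i = 59.585°, r = 40.422°, D_min = 137.484°, rainbow angle = 42.516°.
Angular width = |40.787° − 42.516°| = 1.729°.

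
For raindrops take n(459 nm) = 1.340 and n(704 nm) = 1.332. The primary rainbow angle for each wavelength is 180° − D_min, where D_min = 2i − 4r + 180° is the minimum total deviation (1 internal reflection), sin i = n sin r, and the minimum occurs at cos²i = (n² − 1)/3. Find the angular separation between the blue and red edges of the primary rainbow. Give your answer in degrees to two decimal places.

1.15°

At 459 nm (n = 1.340): cos²i = 0.26520 → i = 59.004°, r = 39.770°, D_min = 138.929°, rainbow angle = 41.071°.
At 704 nm (n = 1.332): cos²i = 0.25807 → i = 59.469°, r = 40.290°, D_min = 137.776°, rainbow angle = 42.224°.
Angular width = |41.071° − 42.224°| = 1.153°.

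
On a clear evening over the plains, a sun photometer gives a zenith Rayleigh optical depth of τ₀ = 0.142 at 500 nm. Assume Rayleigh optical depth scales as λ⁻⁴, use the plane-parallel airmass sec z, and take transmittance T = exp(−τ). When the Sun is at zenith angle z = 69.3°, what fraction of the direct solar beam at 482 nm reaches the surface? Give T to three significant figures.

sec 69.3° = 2.8291.
τ = 0.142 × (500/482)⁴ × 2.8291 = 0.142 × 1.1580 × 2.8291 = 0.4652.
T = exp(−0.4652) = 0.6280.

0.628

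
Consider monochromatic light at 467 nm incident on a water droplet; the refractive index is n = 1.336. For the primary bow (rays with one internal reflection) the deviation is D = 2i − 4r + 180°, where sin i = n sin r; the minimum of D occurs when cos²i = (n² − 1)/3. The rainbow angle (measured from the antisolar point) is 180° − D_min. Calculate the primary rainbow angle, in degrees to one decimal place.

cos²i = (1.78490 − 1)/3 = 0.26163; i = arccos(0.51150) = 59.236°.
sin r = sin 59.236°/1.336 = 0.64318; r = 40.029°.
D_min = 2·59.236° − 4·40.029° + 180° = 138.356°.
Rainbow angle = 180° − D_min = 41.644°.

41.6°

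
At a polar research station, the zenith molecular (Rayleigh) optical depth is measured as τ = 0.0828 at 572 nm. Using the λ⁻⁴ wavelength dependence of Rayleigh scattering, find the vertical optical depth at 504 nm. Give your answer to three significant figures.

0.137

τ(504 nm) = τ(572 nm) × (572/504)⁴ = 0.0828 × (1.1349)⁴ = 0.0828 × 1.6591 = 0.1374.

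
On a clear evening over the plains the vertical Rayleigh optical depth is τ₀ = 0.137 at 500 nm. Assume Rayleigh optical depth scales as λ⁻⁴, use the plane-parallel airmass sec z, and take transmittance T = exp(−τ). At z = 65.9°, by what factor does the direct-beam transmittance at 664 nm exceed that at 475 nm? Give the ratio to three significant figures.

1.36

Airmass: sec 65.9° = 2.4490.
τ(664 nm) = 0.137 × (500/664)⁴ × 2.4490 = 0.137 × 0.3215 × 2.4490 = 0.1079.
τ(475 nm) = 0.137 × (500/475)⁴ × 2.4490 = 0.137 × 1.2277 × 2.4490 = 0.4119.
T(664)/T(475) = exp(τ_B − τ_A) = exp(0.3040) = 1.3553.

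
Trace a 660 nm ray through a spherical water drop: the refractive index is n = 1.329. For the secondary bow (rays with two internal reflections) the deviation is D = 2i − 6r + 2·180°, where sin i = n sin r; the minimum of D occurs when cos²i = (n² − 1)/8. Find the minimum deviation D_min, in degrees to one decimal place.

cos²i = (1.76624 − 1)/8 = 0.09578; i = arccos(0.30948) = 71.972°.
sin r = sin 71.972°/1.329 = 0.71550; r = 45.685°.
D_min = 2·71.972° − 6·45.685° + 360° = 229.837°.

229.8°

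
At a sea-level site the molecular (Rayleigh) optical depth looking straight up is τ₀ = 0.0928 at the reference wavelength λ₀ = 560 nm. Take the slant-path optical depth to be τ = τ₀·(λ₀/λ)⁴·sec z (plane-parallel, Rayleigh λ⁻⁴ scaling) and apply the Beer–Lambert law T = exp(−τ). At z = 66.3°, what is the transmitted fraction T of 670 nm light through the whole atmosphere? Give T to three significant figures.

0.893

sec 66.3° = 2.4879.
τ = 0.0928 × (560/670)⁴ × 2.4879 = 0.0928 × 0.4880 × 2.4879 = 0.1127.
T = exp(−0.1127) = 0.8934.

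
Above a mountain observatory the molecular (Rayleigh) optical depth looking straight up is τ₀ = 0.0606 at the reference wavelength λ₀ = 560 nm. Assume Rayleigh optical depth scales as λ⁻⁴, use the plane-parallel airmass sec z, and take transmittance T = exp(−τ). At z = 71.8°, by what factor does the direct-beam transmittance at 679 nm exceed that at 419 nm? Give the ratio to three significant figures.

Airmass: sec 71.8° = 3.2017.
τ(679 nm) = 0.0606 × (560/679)⁴ × 3.2017 = 0.0606 × 0.4627 × 3.2017 = 0.0898.
τ(419 nm) = 0.0606 × (560/419)⁴ × 3.2017 = 0.0606 × 3.1908 × 3.2017 = 0.6191.
T(679)/T(419) = exp(τ_B − τ_A) = exp(0.5293) = 1.6978.

1.70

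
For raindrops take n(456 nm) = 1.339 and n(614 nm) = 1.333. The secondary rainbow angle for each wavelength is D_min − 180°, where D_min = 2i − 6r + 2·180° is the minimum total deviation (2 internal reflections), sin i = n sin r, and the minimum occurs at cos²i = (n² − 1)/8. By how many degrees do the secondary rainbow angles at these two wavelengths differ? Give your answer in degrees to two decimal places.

At 456 nm (n = 1.339): cos²i = 0.09912 → i = 71.650°, r = 45.141°, D_min = 232.451°, rainbow angle = 52.451°.
At 614 nm (n = 1.333): cos²i = 0.09711 → i = 71.843°, r = 45.466°, D_min = 230.891°, rainbow angle = 50.891°.
Angular width = |52.451° − 50.891°| = 1.560°.

1.56°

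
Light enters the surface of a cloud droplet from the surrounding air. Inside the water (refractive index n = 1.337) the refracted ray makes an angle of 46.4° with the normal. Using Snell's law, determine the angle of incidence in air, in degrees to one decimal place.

Snell: sin θ_i = n · sin θ_r = 1.337 × sin 46.4° = 1.337 × 0.7242 = 0.9682.
θ_i = arcsin(0.9682) = 75.52°.

75.5°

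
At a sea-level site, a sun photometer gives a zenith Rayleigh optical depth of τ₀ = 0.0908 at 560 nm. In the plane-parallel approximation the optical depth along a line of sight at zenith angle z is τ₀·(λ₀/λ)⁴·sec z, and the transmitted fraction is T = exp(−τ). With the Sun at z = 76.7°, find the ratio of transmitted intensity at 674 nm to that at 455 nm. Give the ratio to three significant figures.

Airmass: sec 76.7° = 4.3469.
τ(674 nm) = 0.0908 × (560/674)⁴ × 4.3469 = 0.0908 × 0.4766 × 4.3469 = 0.1881.
τ(455 nm) = 0.0908 × (560/455)⁴ × 4.3469 = 0.0908 × 2.2946 × 4.3469 = 0.9057.
T(674)/T(455) = exp(τ_B − τ_A) = exp(0.7176) = 2.0495.

2.05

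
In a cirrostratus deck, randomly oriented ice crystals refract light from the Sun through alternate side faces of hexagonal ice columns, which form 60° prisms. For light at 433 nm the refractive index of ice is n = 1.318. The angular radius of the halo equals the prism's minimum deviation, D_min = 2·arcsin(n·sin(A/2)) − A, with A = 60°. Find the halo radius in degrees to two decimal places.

22.45°

n·sin(A/2) = 1.318 × sin 30° = 1.318 × 0.5000 = 0.6590.
D_min = 2·arcsin(0.6590) − 60° = 2 × 41.224° − 60° = 22.447°.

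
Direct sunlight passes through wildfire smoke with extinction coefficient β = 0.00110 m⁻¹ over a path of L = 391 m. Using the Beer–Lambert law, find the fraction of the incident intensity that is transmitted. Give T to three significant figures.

0.650

τ = β·L = 0.00110 × 391 = 0.4301.
T = exp(−0.4301) = 0.6504.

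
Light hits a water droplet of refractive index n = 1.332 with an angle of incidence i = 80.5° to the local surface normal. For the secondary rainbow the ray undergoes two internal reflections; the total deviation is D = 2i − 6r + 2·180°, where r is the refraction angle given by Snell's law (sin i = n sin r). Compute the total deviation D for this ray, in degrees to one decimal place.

234.4°

sin r = sin 80.5° / 1.332 = 0.9863/1.332 = 0.7405; r = 47.77°.
D = 2·80.5° − 6·47.77° + 2·180° = 161.00° − 286.62° + 360° = 234.38°.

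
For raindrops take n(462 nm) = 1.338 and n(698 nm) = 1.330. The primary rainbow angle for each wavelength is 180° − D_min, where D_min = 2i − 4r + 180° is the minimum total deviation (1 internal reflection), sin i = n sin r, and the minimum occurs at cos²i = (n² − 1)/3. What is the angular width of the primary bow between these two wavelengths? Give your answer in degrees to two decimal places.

At 462 nm (n = 1.338): cos²i = 0.26341 → i = 59.120°, r = 39.899°, D_min = 138.643°, rainbow angle = 41.357°.
At 698 nm (n = 1.330): cos²i = 0.25630 → i = 59.585°, r = 40.422°, D_min = 137.484°, rainbow angle = 42.516°.
Angular width = |41.357° − 42.516°| = 1.160°.

1.16°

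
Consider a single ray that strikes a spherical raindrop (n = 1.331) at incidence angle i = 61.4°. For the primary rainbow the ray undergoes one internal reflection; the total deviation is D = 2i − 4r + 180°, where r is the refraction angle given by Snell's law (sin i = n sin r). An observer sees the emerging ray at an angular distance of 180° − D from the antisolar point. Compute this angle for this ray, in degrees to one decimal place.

42.3°

sin r = sin 61.4° / 1.331 = 0.8780/1.331 = 0.6596; r = 41.27°.
D = 2·61.4° − 4·41.27° + 180° = 122.80° − 165.09° + 180° = 137.71°.
Angle from antisolar point = 180° − D = 42.29°.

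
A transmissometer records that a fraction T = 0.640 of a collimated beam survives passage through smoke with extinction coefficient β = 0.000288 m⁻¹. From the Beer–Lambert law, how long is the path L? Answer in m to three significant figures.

Beer–Lambert: T = exp(−βL) ⇒ L = −ln(T)/β = −ln(0.640)/0.000288 = 0.4463/0.000288 = 1550 m.

1550 m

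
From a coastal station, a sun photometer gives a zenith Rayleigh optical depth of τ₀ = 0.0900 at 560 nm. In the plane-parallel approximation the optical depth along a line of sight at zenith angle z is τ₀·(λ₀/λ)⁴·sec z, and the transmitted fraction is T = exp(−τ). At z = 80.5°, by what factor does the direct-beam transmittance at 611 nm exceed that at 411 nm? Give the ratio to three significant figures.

4.46

Airmass: sec 80.5° = 6.0589.
τ(611 nm) = 0.0900 × (560/611)⁴ × 6.0589 = 0.0900 × 0.7056 × 6.0589 = 0.3848.
τ(411 nm) = 0.0900 × (560/411)⁴ × 6.0589 = 0.0900 × 3.4466 × 6.0589 = 1.8794.
T(611)/T(411) = exp(τ_B − τ_A) = exp(1.4946) = 4.4576.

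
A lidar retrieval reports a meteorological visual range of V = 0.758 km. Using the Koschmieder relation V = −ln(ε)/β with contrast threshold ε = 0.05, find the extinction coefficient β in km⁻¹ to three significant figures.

β = −ln(0.05) / V = 2.996 / 0.758 = 3.9522 km⁻¹.

3.95 km⁻¹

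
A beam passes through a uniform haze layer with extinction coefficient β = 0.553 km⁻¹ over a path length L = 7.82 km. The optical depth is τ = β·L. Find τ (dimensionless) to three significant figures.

4.32

τ = β·L = 0.553 × 7.82 = 4.3245.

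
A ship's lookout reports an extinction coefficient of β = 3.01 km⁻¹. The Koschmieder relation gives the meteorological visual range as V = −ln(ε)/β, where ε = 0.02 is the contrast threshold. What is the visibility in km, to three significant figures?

V = −ln(0.02) / 3.01 = 3.912 / 3.01 = 1.2997 km.

1.30 km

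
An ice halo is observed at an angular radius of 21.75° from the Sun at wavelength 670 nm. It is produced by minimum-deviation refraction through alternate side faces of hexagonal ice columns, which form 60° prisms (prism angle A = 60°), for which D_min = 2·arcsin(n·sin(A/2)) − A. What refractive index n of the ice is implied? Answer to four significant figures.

1.309

Rearranging: n = sin((D_min + A)/2) / sin(A/2).
(D_min + A)/2 = (21.75° + 60°)/2 = 40.875°.
n = sin 40.875° / sin 30° = 0.6544 / 0.5000 = 1.3088.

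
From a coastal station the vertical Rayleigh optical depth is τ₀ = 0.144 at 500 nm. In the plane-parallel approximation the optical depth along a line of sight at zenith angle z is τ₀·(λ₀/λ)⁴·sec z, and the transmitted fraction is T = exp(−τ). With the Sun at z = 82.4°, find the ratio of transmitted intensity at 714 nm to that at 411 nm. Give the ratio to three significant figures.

8.36

Airmass: sec 82.4° = 7.5611.
τ(714 nm) = 0.144 × (500/714)⁴ × 7.5611 = 0.144 × 0.2405 × 7.5611 = 0.2618.
τ(411 nm) = 0.144 × (500/411)⁴ × 7.5611 = 0.144 × 2.1903 × 7.5611 = 2.3848.
T(714)/T(411) = exp(τ_B − τ_A) = exp(2.1230) = 8.3562.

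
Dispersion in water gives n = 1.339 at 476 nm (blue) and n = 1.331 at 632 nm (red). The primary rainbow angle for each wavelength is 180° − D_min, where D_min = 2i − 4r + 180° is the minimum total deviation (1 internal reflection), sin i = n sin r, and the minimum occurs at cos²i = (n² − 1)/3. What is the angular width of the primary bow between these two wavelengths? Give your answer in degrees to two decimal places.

1.16°

At 476 nm (n = 1.339): cos²i = 0.26431 → i = 59.062°, r = 39.834°, D_min = 138.786°, rainbow angle = 41.214°.
At 632 nm (n = 1.331): cos²i = 0.25719 → i = 59.527°, r = 40.356°, D_min = 137.630°, rainbow angle = 42.370°.
Angular width = |41.214° − 42.370°| = 1.156°.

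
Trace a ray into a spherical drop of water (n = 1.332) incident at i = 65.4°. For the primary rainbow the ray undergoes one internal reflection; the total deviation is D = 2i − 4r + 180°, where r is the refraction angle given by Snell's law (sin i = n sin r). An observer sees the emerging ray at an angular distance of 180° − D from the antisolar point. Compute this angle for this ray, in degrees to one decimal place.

41.4°

sin r = sin 65.4° / 1.332 = 0.9092/1.332 = 0.6826; r = 43.05°.
D = 2·65.4° − 4·43.05° + 180° = 130.80° − 172.19° + 180° = 138.61°.
Angle from antisolar point = 180° − D = 41.39°.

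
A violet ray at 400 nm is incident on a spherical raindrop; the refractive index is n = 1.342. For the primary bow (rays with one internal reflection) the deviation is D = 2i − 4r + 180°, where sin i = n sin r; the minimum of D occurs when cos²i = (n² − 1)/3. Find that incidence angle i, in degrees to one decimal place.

cos²i = (1.342² − 1)/3 = (1.80096 − 1)/3 = 0.26699.
cos i = 0.51671, so i = 58.888°.

58.9°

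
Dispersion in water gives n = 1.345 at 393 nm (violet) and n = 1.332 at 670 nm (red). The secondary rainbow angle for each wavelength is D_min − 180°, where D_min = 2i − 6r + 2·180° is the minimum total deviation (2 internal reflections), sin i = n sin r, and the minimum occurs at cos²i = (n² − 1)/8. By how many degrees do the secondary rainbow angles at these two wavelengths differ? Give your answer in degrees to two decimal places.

3.36°

At 393 nm (n = 1.345): cos²i = 0.10113 → i = 71.458°, r = 44.821°, D_min = 233.987°, rainbow angle = 53.987°.
At 670 nm (n = 1.332): cos²i = 0.09678 → i = 71.875°, r = 45.520°, D_min = 230.628°, rainbow angle = 50.628°.
Angular width = |53.987° − 50.628°| = 3.359°.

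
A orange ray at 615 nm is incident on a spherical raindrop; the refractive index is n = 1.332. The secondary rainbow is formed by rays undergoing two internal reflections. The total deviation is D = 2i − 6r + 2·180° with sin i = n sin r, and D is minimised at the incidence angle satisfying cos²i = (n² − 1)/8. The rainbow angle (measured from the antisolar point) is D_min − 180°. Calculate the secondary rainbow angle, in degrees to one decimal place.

50.6°

cos²i = (1.77422 − 1)/8 = 0.09678; i = arccos(0.31109) = 71.875°.
sin r = sin 71.875°/1.332 = 0.71350; r = 45.520°.
D_min = 2·71.875° − 6·45.520° + 360° = 230.628°.
Rainbow angle = D_min − 180° = 50.628°.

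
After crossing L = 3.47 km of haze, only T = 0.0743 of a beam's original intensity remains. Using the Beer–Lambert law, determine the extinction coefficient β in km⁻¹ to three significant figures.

Beer–Lambert: T = exp(−βL) ⇒ β = −ln(T)/L = −ln(0.0743)/3.47 = 2.5996/3.47 = 0.7492 km⁻¹.

0.749 km⁻¹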